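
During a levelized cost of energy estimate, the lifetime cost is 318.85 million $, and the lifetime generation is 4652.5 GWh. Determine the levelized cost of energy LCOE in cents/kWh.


LCOE = C_tot / E_tot * 100
LCOE = 318.85 / 4652.5 * 100
LCOE = 6.8533 cents/kWh


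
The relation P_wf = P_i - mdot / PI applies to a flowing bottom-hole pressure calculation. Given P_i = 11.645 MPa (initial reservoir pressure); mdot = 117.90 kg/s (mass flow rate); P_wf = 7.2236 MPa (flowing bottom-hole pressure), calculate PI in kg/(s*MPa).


PI = mdot / (P_i - P_wf)
PI = 117.90 / (11.645 - 7.2236)
PI = 26.666 kg/(s*MPa)


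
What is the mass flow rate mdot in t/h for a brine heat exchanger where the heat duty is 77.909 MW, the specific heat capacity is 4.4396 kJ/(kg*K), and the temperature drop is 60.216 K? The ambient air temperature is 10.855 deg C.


mdot = Q * 1000 / (cp * dT)
mdot = 77.909 * 1000 / (4.4396 * 60.216)
mdot = 291.4284 kg/s
Convert: 291.4284 kg/s * 3.6 = 1049.1 t/h
mdot = 1049.1 t/h


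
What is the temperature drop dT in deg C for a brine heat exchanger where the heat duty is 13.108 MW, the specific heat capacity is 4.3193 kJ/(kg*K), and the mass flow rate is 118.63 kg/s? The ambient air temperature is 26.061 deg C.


dT = Q * 1000 / (mdot * cp)
dT = 13.108 * 1000 / (118.63 * 4.3193)
dT = 25.58165 K
Convert (temperature difference, 1 K = 1 deg C): 25.58165 K = 25.58165 deg C
dT = 25.582 deg C


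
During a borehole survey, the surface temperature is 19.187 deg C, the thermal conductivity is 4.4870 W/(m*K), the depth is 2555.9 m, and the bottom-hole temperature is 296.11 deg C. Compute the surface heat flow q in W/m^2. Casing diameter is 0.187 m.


Step 1: grad = (T_d - T_surf)/d * 1000 = (296.11 - 19.187)/2555.9 * 1000 = 108.3466 deg C/km
Step 2: q = k * grad / 1000 = 4.487 * 108.3466 / 1000 = 0.48615 W/m^2
q = 0.48615 W/m^2


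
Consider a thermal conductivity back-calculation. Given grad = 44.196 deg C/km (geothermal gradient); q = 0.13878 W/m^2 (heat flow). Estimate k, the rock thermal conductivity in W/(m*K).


k = q / (grad / 1000)
k = 0.13878 / (44.196 / 1000)
k = 3.1401 W/(m*K)


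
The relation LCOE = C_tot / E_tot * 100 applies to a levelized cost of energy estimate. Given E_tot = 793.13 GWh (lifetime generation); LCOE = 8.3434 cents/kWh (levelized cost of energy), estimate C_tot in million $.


C_tot = LCOE / 100 * E_tot
C_tot = 8.3434 / 100 * 793.13
C_tot = 66.174 million $


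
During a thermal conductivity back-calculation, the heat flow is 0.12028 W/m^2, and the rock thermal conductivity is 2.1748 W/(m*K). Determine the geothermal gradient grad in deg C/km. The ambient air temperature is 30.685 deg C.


grad = q / k * 1000
grad = 0.12028 / 2.1748 * 1000
grad = 55.306 deg C/km


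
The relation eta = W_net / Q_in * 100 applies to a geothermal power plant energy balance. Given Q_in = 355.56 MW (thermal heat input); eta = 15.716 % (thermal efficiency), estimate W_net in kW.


W_net = eta / 100 * Q_in
W_net = 15.716 / 100 * 355.56
W_net = 55.87981 MW
Convert: 55.87981 MW * 1000.0 = 55880 kW
W_net = 55880 kW


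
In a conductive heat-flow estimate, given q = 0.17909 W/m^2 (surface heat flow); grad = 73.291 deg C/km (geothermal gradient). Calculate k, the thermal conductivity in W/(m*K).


k = q * 1000 / grad
k = 0.17909 * 1000 / 73.291
k = 2.4435 W/(m*K)


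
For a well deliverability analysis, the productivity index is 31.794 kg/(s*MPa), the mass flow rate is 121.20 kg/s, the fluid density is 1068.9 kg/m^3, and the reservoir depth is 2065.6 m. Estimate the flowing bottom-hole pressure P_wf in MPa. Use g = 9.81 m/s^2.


Step 1: P_i = rho*g*h/1e6 = 1068.9*9.81*2065.6/1e6 = 21.65969 MPa
Step 2: P_wf = P_i - mdot/PI = 21.65969 - 121.2/31.794 = 17.848 MPa
P_wf = 17.848 MPa


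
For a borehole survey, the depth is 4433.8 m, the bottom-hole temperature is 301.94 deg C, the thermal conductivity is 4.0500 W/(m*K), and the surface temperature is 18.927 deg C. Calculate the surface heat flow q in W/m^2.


Step 1: grad = (T_d - T_surf)/d * 1000 = (301.94 - 18.927)/4433.8 * 1000 = 63.83080 deg C/km
Step 2: q = k * grad / 1000 = 4.05 * 63.83080 / 1000 = 0.25851 W/m^2
q = 0.25851 W/m^2


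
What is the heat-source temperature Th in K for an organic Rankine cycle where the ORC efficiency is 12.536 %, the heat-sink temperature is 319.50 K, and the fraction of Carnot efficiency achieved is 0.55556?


Th = Tc / (1 - (eta_orc/100)/f)
Th = 319.50 / (1 - (12.536/100)/0.55556)
Th = 412.60 K


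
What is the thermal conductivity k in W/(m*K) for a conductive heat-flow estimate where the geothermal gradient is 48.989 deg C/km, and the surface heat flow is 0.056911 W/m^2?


k = q * 1000 / grad
k = 0.056911 * 1000 / 48.989
k = 1.1617 W/(m*K)


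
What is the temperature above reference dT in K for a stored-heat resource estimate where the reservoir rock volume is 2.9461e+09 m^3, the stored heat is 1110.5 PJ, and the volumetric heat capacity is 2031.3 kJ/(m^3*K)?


dT = Q_s * 1e12 / (Vr * rhoc)
dT = 1110.5 * 1e12 / (2.9461e+09 * 2031.3)
dT = 185.57 K


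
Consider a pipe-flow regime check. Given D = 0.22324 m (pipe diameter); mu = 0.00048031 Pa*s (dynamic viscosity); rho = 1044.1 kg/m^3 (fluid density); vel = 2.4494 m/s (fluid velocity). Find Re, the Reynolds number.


Re = rho * vel * D / mu
Re = 1044.1 * 2.4494 * 0.22324 / 0.00048031
Re = 1.1886e+06


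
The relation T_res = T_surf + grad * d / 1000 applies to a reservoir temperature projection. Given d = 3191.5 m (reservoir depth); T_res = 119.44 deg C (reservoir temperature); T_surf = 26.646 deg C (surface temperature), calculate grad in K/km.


grad = (T_res - T_surf) / d * 1000
grad = (119.44 - 26.646) / 3191.5 * 1000
grad = 29.07536 deg C/km
Convert: 29.07536 deg C/km * 1.0 = 29.075 K/km
grad = 29.075 K/km


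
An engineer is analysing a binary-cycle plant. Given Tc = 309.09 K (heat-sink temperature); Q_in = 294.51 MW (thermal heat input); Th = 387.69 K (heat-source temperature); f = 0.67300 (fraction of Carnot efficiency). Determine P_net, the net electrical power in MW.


Step 1: eta = (1 - Tc/Th)*f = (1 - 309.09/387.69)*0.673 = 0.1364436
Step 2: P_net = eta * Q_in = 0.1364436 * 294.51 = 40.184 MW
P_net = 40.184 MW


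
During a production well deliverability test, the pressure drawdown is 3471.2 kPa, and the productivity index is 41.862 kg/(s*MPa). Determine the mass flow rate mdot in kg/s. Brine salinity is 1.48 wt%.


mdot = PI * dP / 1000
mdot = 41.862 * 3471.2 / 1000
mdot = 145.31 kg/s


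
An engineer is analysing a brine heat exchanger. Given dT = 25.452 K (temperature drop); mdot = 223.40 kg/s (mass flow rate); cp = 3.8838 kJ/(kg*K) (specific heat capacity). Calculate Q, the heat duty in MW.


Q = mdot * cp * dT / 1000
Q = 223.40 * 3.8838 * 25.452 / 1000
Q = 22.083 MW


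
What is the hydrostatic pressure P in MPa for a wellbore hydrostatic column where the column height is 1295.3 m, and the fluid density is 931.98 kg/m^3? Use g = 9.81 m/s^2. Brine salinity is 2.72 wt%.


P = rho * g * h / 1e6
P = 931.98 * 9.81 * 1295.3 / 1e6
P = 11.843 MPa


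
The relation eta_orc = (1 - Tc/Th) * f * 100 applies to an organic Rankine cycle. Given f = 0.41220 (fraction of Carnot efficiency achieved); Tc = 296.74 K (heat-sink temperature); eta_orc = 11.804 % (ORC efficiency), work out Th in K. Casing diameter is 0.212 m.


Th = Tc / (1 - (eta_orc/100)/f)
Th = 296.74 / (1 - (11.804/100)/0.41220)
Th = 415.82 K


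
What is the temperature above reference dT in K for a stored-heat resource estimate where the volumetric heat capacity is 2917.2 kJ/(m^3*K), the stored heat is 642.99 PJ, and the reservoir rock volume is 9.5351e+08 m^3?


dT = Q_s * 1e12 / (Vr * rhoc)
dT = 642.99 * 1e12 / (9.5351e+08 * 2917.2)
dT = 231.16 K


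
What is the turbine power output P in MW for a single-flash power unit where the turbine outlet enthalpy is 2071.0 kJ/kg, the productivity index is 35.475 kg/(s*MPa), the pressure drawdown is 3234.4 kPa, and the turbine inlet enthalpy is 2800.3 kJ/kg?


Step 1: mdot = PI * dP / 1000 = 35.475 * 3234.4 / 1000 = 114.7403 kg/s
Step 2: P = mdot*(h_in - h_out)/1000 = 114.7403*(2800.3 - 2071.0)/1000 = 83.680 MW
P = 83.680 MW


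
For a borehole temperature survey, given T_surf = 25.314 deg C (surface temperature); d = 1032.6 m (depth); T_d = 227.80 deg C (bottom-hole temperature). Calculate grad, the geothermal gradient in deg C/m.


grad = (T_d - T_surf) / d * 1000
grad = (227.80 - 25.314) / 1032.6 * 1000
grad = 196.0934 deg C/km
Convert: 196.0934 deg C/km * 0.001 = 0.19609 deg C/m
grad = 0.19609 deg C/m


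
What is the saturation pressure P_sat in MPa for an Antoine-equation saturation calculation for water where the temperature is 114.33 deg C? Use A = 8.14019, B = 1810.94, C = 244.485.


P_sat = 10^(A - B/(C + T)) / 760 * 0.101325
P_sat = 10^(8.14019 - 1810.94/(244.485 + 114.33)) / 760 * 0.101325
P_sat = 0.16523 MPa


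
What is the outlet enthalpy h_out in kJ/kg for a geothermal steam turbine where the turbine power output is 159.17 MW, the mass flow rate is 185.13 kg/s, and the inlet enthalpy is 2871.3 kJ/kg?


h_out = h_in - P * 1000 / mdot
h_out = 2871.3 - 159.17 * 1000 / 185.13
h_out = 2011.5 kJ/kg


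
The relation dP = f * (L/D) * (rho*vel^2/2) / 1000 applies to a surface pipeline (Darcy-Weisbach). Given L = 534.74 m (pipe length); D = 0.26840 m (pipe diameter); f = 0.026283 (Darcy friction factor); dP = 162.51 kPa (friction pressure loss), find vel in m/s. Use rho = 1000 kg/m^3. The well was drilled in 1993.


vel = sqrt(dP*1000*2*D / (f*L*rho))
vel = sqrt(162.51*1000*2*0.26840 / (0.026283*534.74*1000))
vel = 2.4914 m/s


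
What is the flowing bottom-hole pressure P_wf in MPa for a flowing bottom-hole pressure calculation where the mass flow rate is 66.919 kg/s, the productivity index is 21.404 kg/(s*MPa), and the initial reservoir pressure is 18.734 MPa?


P_wf = P_i - mdot / PI
P_wf = 18.734 - 66.919 / 21.404
P_wf = 15.608 MPa


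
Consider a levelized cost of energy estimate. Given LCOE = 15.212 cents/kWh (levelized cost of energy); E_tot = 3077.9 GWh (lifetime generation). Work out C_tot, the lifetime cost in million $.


C_tot = LCOE / 100 * E_tot
C_tot = 15.212 / 100 * 3077.9
C_tot = 468.21 million $


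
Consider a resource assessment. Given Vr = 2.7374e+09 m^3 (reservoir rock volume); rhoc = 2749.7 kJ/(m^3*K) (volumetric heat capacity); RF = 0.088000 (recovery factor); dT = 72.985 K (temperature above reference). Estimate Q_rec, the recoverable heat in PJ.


Step 1: Q_s = Vr*rhoc*dT/1e12 = 2.7374e+09*2749.7*72.985/1e12 = 549.3602 PJ
Step 2: Q_rec = Q_s * RF = 549.3602 * 0.088 = 48.344 PJ
Q_rec = 48.344 PJ


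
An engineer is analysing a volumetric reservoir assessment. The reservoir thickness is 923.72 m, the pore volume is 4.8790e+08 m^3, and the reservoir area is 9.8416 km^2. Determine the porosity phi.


phi = Vp / (A * 1e6 * hr)
phi = 4.8790e+08 / (9.8416 * 1e6 * 923.72)
phi = 0.053669


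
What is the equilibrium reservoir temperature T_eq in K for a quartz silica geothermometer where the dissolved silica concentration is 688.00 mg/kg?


T_eq = 1309 / (5.19 - log10(SiO2)) - 273.15
T_eq = 1309 / (5.19 - log10(688.00)) - 273.15
T_eq = 283.3002 deg C
Convert to K: 283.3002 + 273.15 = 556.45 K
T_eq = 556.45 K


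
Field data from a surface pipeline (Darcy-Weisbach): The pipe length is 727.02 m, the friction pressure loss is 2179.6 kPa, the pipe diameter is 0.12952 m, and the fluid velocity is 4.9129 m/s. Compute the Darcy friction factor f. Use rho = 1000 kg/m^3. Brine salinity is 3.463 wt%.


f = dP*1000 / ((L/D)*(rho*vel^2/2))
f = 2179.6*1000 / ((727.02/0.12952)*(1000*4.9129^2/2))
f = 0.032175


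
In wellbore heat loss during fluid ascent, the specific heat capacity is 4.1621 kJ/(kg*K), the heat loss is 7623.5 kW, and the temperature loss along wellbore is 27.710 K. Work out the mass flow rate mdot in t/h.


mdot = Q_loss / (cp * dT)
mdot = 7623.5 / (4.1621 * 27.710)
mdot = 66.10059 kg/s
Convert: 66.10059 kg/s * 3.6 = 237.96 t/h
mdot = 237.96 t/h


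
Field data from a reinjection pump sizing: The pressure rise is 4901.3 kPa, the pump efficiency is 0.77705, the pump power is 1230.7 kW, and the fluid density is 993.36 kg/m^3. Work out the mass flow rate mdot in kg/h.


mdot = P_pump * rho * eta / dP
mdot = 1230.7 * 993.36 * 0.77705 / 4901.3
mdot = 193.8191 kg/s
Convert: 193.8191 kg/s * 3600.0 = 6.9775e+05 kg/h
mdot = 6.9775e+05 kg/h


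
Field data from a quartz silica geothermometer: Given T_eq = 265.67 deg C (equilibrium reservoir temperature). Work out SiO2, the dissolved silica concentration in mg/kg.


SiO2 = 10^(5.19 - 1309/(T_eq + 273.15))
SiO2 = 10^(5.19 - 1309/(265.67 + 273.15))
SiO2 = 576.26 mg/kg


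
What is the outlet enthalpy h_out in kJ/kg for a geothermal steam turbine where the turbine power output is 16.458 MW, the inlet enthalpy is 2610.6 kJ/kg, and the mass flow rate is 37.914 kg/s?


h_out = h_in - P * 1000 / mdot
h_out = 2610.6 - 16.458 * 1000 / 37.914
h_out = 2176.5 kJ/kg


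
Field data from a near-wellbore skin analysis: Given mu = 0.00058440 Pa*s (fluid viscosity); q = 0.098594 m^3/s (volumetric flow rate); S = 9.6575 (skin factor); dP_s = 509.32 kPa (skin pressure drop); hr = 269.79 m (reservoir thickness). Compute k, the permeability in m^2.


k = S*q*mu / (2*pi*dP_s*1000*hr)
k = 9.6575*0.098594*0.00058440 / (2*pi*509.32*1000*269.79)
k = 6.4451e-13 m^2


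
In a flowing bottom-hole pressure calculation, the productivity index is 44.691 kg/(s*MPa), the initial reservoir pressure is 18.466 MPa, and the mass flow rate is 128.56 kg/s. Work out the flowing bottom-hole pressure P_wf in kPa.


P_wf = P_i - mdot / PI
P_wf = 18.466 - 128.56 / 44.691
P_wf = 15.58936 MPa
Convert: 15.58936 MPa * 1000.0 = 15589 kPa
P_wf = 15589 kPa


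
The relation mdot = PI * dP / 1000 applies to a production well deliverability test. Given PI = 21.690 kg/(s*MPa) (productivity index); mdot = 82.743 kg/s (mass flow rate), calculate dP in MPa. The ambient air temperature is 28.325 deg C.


dP = mdot * 1000 / PI
dP = 82.743 * 1000 / 21.690
dP = 3814.799 kPa
Convert: 3814.799 kPa * 0.001 = 3.8148 MPa
dP = 3.8148 MPa


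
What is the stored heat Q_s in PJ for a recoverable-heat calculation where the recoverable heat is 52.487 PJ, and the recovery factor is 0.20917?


Q_s = Q_rec / RF
Q_s = 52.487 / 0.20917
Q_s = 250.93 PJ


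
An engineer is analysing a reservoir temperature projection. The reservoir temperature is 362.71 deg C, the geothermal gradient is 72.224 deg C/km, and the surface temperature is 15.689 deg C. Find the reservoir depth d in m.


d = (T_res - T_surf) / grad * 1000
d = (362.71 - 15.689) / 72.224 * 1000
d = 4804.8 m


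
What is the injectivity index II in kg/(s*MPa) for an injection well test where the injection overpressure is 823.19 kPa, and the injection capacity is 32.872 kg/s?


II = mdot * 1000 / dP
II = 32.872 * 1000 / 823.19
II = 39.932 kg/(s*MPa)


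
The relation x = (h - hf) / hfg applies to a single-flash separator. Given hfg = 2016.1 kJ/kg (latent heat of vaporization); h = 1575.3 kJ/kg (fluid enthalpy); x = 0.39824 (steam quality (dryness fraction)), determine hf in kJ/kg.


hf = h - x * hfg
hf = 1575.3 - 0.39824 * 2016.1
hf = 772.41 kJ/kg


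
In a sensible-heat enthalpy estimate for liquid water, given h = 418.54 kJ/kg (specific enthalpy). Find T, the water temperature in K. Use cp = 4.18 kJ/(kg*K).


T = h / cp
T = 418.54 / 4.18
T = 100.1292 deg C
Convert to K: 100.1292 + 273.15 = 373.28 K
T = 373.28 K


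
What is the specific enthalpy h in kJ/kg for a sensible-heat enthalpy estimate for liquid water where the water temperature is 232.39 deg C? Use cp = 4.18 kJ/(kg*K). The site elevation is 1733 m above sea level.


h = cp * T
h = 4.18 * 232.39
h = 971.39 kJ/kg


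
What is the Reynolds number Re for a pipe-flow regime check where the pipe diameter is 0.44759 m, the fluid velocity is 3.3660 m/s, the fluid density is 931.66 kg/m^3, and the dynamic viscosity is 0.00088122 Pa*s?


Re = rho * vel * D / mu
Re = 931.66 * 3.3660 * 0.44759 / 0.00088122
Re = 1.5928e+06


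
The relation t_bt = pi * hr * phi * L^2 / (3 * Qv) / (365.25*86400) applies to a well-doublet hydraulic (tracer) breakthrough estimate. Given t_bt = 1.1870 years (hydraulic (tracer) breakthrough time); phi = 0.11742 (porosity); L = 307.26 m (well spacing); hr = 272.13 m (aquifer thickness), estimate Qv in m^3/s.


Qv = pi*hr*phi*L^2 / (3*t_bt*365.25*86400)
Qv = pi*272.13*0.11742*307.26^2 / (3*1.1870*365.25*86400)
Qv = 0.084334 m^3/s


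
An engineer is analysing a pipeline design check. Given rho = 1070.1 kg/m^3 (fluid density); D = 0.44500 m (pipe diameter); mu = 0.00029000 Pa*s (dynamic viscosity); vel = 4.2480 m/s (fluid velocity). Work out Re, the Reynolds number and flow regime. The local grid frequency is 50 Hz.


Step 1: Re = rho*vel*D/mu = 1070.1*4.248*0.445/0.00029 = 6.9754e+06
Step 2: Re = 6.9754e+06 > 4000, so flow is turbulent.
Re = 6.9754e+06 (turbulent)


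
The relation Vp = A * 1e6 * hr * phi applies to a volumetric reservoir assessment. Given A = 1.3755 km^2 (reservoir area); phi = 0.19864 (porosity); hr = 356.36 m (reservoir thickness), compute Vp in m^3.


Vp = A * 1e6 * hr * phi
Vp = 1.3755 * 1e6 * 356.36 * 0.19864
Vp = 9.7368e+07 m^3


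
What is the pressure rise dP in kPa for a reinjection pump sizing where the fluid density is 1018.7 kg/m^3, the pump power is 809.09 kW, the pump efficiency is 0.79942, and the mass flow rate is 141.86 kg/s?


dP = P_pump * rho * eta / mdot
dP = 809.09 * 1018.7 * 0.79942 / 141.86
dP = 4644.7 kPa


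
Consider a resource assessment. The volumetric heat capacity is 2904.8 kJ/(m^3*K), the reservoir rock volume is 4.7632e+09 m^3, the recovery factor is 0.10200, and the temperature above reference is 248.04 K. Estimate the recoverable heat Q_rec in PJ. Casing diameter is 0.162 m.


Step 1: Q_s = Vr*rhoc*dT/1e12 = 4.7632e+09*2904.8*248.04/1e12 = 3431.917 PJ
Step 2: Q_rec = Q_s * RF = 3431.917 * 0.102 = 350.06 PJ
Q_rec = 350.06 PJ


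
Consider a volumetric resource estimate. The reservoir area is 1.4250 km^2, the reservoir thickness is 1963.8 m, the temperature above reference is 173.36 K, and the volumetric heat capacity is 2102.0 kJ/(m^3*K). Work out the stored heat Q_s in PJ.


Step 1: Vr = A*1e6*hr = 1.425*1e6*1963.8 = 2.798415e+09 m^3
Step 2: Q_s = Vr*rhoc*dT/1e12 = 2.798415e+09*2102.0*173.36/1e12 = 1019.8 PJ
Q_s = 1019.8 PJ


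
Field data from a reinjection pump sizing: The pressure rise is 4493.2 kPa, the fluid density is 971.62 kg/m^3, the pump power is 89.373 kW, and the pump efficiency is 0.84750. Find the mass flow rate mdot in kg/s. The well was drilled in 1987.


mdot = P_pump * rho * eta / dP
mdot = 89.373 * 971.62 * 0.84750 / 4493.2
mdot = 16.379 kg/s


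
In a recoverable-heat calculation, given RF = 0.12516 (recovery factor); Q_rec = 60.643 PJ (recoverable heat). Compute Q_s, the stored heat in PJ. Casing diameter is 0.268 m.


Q_s = Q_rec / RF
Q_s = 60.643 / 0.12516
Q_s = 484.52 PJ


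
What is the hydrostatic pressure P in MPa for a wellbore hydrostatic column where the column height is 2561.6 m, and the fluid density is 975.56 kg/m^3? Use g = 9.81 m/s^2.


P = rho * g * h / 1e6
P = 975.56 * 9.81 * 2561.6 / 1e6
P = 24.515 MPa


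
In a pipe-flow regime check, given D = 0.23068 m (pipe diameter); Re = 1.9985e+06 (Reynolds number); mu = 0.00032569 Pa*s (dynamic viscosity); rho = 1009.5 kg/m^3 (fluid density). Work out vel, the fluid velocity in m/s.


vel = Re * mu / (rho * D)
vel = 1.9985e+06 * 0.00032569 / (1009.5 * 0.23068)
vel = 2.7951 m/s


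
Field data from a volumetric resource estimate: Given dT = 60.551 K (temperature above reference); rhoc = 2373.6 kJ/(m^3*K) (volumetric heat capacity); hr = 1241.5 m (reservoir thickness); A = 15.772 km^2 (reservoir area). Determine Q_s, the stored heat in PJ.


Step 1: Vr = A*1e6*hr = 15.772*1e6*1241.5 = 1.958094e+10 m^3
Step 2: Q_s = Vr*rhoc*dT/1e12 = 1.958094e+10*2373.6*60.551/1e12 = 2814.2 PJ
Q_s = 2814.2 PJ


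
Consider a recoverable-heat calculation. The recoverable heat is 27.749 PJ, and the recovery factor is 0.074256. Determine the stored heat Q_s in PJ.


Q_s = Q_rec / RF
Q_s = 27.749 / 0.074256
Q_s = 373.69 PJ


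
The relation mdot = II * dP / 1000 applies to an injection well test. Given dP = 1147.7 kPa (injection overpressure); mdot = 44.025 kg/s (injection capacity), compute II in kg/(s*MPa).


II = mdot * 1000 / dP
II = 44.025 * 1000 / 1147.7
II = 38.359 kg/(s*MPa)


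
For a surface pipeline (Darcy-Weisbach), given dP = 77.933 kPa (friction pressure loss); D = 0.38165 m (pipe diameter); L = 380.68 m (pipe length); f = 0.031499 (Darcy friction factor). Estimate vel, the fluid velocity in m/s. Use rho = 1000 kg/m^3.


vel = sqrt(dP*1000*2*D / (f*L*rho))
vel = sqrt(77.933*1000*2*0.38165 / (0.031499*380.68*1000))
vel = 2.2273 m/s


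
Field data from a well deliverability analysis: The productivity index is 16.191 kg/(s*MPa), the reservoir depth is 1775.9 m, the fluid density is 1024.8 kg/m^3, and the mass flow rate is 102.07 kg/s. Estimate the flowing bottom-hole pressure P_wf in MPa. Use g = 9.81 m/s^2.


Step 1: P_i = rho*g*h/1e6 = 1024.8*9.81*1775.9/1e6 = 17.85363 MPa
Step 2: P_wf = P_i - mdot/PI = 17.85363 - 102.07/16.191 = 11.550 MPa
P_wf = 11.550 MPa


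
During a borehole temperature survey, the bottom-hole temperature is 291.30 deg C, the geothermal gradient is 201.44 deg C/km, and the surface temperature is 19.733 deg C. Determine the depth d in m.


d = (T_d - T_surf) / grad * 1000
d = (291.30 - 19.733) / 201.44 * 1000
d = 1348.1 m


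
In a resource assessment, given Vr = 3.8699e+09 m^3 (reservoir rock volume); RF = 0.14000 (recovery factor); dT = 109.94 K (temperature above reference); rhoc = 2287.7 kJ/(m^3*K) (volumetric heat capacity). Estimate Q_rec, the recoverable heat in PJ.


Step 1: Q_s = Vr*rhoc*dT/1e12 = 3.8699e+09*2287.7*109.94/1e12 = 973.3175 PJ
Step 2: Q_rec = Q_s * RF = 973.3175 * 0.14 = 136.26 PJ
Q_rec = 136.26 PJ


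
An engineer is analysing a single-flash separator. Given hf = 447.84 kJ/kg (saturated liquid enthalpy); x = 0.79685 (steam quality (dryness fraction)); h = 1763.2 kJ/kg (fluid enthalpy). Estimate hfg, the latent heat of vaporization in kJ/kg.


hfg = (h - hf) / x
hfg = (1763.2 - 447.84) / 0.79685
hfg = 1650.7 kJ/kg


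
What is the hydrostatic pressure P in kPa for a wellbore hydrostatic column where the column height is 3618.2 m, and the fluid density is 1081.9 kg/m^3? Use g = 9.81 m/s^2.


P = rho * g * h / 1e6
P = 1081.9 * 9.81 * 3618.2 / 1e6
P = 38.40154 MPa
Convert: 38.40154 MPa * 1000.0 = 38402 kPa
P = 38402 kPa


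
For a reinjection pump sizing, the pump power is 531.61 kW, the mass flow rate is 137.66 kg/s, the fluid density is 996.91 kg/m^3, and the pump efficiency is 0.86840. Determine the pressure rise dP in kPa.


dP = P_pump * rho * eta / mdot
dP = 531.61 * 996.91 * 0.86840 / 137.66
dP = 3343.2 kPa


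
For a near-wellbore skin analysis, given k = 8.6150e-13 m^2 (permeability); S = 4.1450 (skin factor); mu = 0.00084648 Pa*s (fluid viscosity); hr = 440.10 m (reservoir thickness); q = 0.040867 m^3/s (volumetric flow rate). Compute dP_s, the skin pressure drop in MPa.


dP_s = S * q * mu / (2*pi*k*hr) / 1000
dP_s = 4.1450 * 0.040867 * 0.00084648 / (2*pi*8.6150e-13*440.10) / 1000
dP_s = 60.19043 kPa
Convert: 60.19043 kPa * 0.001 = 0.060190 MPa
dP_s = 0.060190 MPa


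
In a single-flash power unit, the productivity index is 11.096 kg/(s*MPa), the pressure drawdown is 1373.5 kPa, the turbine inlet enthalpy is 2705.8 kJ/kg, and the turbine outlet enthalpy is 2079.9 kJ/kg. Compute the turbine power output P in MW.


Step 1: mdot = PI * dP / 1000 = 11.096 * 1373.5 / 1000 = 15.24036 kg/s
Step 2: P = mdot*(h_in - h_out)/1000 = 15.24036*(2705.8 - 2079.9)/1000 = 9.5389 MW
P = 9.5389 MW


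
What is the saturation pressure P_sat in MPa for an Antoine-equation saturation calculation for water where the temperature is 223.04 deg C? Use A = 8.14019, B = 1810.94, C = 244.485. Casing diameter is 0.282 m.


P_sat = 10^(A - B/(C + T)) / 760 * 0.101325
P_sat = 10^(8.14019 - 1810.94/(244.485 + 223.04)) / 760 * 0.101325
P_sat = 2.4639 MPa


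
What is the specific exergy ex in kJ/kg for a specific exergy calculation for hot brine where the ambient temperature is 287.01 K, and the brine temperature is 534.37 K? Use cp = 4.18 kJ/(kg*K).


ex = cp * ((T_b - T_0) - T_0 * ln(T_b/T_0))
ex = 4.18 * ((534.37 - 287.01) - 287.01 * ln(534.37/287.01))
ex = 288.26 kJ/kg


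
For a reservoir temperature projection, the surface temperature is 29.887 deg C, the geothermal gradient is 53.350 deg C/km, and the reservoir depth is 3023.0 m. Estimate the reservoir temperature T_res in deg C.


T_res = T_surf + grad * d / 1000
T_res = 29.887 + 53.350 * 3023.0 / 1000
T_res = 191.16 deg C


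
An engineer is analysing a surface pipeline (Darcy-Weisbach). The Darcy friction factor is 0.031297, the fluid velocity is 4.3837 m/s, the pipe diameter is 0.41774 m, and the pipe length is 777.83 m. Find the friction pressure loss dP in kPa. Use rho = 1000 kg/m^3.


dP = f * (L/D) * (rho*vel^2/2) / 1000
dP = 0.031297 * (777.83/0.41774) * (1000*4.3837^2/2) / 1000
dP = 559.93 kPa


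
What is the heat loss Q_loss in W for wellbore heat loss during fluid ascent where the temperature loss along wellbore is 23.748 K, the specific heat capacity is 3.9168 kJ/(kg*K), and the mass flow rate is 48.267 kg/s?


Q_loss = mdot * cp * dT
Q_loss = 48.267 * 3.9168 * 23.748
Q_loss = 4489.611 kW
Convert: 4489.611 kW * 1000.0 = 4.4896e+06 W
Q_loss = 4.4896e+06 W


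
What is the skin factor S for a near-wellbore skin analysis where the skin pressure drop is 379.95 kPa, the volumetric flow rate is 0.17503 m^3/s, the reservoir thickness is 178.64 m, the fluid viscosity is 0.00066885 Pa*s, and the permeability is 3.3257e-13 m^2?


S = dP_s * 1000 * 2*pi*k*hr / (q*mu)
S = 379.95 * 1000 * 2*pi*3.3257e-13*178.64 / (0.17503*0.00066885)
S = 1.2115


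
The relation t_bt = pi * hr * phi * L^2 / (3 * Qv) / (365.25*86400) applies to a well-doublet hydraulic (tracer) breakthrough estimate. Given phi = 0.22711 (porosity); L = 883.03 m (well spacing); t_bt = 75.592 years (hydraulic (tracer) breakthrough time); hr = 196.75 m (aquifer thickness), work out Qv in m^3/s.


Qv = pi*hr*phi*L^2 / (3*t_bt*365.25*86400)
Qv = pi*196.75*0.22711*883.03^2 / (3*75.592*365.25*86400)
Qv = 0.015295 m^3/s


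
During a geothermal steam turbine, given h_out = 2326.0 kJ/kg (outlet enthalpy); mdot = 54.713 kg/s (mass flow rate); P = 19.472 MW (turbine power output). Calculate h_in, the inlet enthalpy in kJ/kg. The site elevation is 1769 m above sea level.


h_in = h_out + P * 1000 / mdot
h_in = 2326.0 + 19.472 * 1000 / 54.713
h_in = 2681.9 kJ/kg


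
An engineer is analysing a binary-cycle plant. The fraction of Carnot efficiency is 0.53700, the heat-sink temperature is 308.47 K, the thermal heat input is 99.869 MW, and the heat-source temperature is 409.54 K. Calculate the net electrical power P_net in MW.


Step 1: eta = (1 - Tc/Th)*f = (1 - 308.47/409.54)*0.537 = 0.1325257
Step 2: P_net = eta * Q_in = 0.1325257 * 99.869 = 13.235 MW
P_net = 13.235 MW


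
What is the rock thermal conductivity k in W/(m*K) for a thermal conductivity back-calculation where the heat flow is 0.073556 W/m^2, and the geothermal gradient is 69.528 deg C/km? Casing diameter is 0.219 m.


k = q / (grad / 1000)
k = 0.073556 / (69.528 / 1000)
k = 1.0579 W/(m*K)


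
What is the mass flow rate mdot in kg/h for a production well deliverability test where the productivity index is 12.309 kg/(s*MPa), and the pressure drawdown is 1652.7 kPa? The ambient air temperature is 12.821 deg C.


mdot = PI * dP / 1000
mdot = 12.309 * 1652.7 / 1000
mdot = 20.34308 kg/s
Convert: 20.34308 kg/s * 3600.0 = 73235 kg/h
mdot = 73235 kg/h


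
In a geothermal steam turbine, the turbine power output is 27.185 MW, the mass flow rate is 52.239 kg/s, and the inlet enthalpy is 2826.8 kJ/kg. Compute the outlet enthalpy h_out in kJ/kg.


h_out = h_in - P * 1000 / mdot
h_out = 2826.8 - 27.185 * 1000 / 52.239
h_out = 2306.4 kJ/kg


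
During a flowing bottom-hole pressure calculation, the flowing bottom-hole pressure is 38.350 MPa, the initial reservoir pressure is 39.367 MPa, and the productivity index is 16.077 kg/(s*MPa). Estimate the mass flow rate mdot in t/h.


mdot = (P_i - P_wf) * PI
mdot = (39.367 - 38.350) * 16.077
mdot = 16.35031 kg/s
Convert: 16.35031 kg/s * 3.6 = 58.861 t/h
mdot = 58.861 t/h


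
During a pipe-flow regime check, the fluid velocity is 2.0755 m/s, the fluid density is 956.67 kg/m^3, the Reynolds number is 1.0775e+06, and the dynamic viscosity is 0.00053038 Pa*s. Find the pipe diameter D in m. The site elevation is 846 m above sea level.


D = Re * mu / (rho * vel)
D = 1.0775e+06 * 0.00053038 / (956.67 * 2.0755)
D = 0.28782 m


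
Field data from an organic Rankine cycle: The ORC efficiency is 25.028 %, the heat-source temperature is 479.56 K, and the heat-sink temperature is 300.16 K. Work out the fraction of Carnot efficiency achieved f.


f = (eta_orc/100) / (1 - Tc/Th)
f = (25.028/100) / (1 - 300.16/479.56)
f = 0.66903


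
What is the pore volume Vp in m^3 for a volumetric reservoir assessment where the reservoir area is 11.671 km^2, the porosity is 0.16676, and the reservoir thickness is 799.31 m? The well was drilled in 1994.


Vp = A * 1e6 * hr * phi
Vp = 11.671 * 1e6 * 799.31 * 0.16676
Vp = 1.5557e+09 m^3


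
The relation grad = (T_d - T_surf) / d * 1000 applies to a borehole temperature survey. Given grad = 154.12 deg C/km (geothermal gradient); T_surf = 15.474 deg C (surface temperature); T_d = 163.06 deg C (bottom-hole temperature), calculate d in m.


d = (T_d - T_surf) / grad * 1000
d = (163.06 - 15.474) / 154.12 * 1000
d = 957.60 m


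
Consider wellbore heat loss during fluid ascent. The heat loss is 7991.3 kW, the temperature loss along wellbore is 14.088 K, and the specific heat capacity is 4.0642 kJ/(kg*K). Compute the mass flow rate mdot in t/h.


mdot = Q_loss / (cp * dT)
mdot = 7991.3 / (4.0642 * 14.088)
mdot = 139.5703 kg/s
Convert: 139.5703 kg/s * 3.6 = 502.45 t/h
mdot = 502.45 t/h


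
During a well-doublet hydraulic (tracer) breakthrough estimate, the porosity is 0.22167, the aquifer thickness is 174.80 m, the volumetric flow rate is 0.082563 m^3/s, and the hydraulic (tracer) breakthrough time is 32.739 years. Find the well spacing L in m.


L = sqrt(t_bt*365.25*86400*3*Qv / (pi*hr*phi))
L = sqrt(32.739*365.25*86400*3*0.082563 / (pi*174.80*0.22167))
L = 1449.9 m


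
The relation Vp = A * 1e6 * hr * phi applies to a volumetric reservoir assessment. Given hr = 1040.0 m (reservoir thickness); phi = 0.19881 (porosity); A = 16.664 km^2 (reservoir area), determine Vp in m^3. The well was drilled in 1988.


Vp = A * 1e6 * hr * phi
Vp = 16.664 * 1e6 * 1040.0 * 0.19881
Vp = 3.4455e+09 m^3


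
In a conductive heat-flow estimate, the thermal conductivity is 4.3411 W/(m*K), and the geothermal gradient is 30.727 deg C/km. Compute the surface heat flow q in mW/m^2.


q = k * grad / 1000
q = 4.3411 * 30.727 / 1000
q = 0.1333890 W/m^2
Convert: 0.1333890 W/m^2 * 1000.0 = 133.39 mW/m^2
q = 133.39 mW/m^2


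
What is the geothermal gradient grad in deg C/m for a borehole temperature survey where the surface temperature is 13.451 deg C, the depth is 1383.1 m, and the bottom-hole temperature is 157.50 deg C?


grad = (T_d - T_surf) / d * 1000
grad = (157.50 - 13.451) / 1383.1 * 1000
grad = 104.1494 deg C/km
Convert: 104.1494 deg C/km * 0.001 = 0.10415 deg C/m
grad = 0.10415 deg C/m


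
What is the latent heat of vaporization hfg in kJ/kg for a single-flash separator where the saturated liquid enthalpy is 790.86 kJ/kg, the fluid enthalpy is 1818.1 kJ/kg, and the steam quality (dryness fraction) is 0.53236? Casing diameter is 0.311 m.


hfg = (h - hf) / x
hfg = (1818.1 - 790.86) / 0.53236
hfg = 1929.6 kJ/kg


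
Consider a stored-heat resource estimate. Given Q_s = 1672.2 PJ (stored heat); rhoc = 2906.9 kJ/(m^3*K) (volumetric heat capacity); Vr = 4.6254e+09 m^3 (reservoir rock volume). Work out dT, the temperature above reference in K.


dT = Q_s * 1e12 / (Vr * rhoc)
dT = 1672.2 * 1e12 / (4.6254e+09 * 2906.9)
dT = 124.37 K


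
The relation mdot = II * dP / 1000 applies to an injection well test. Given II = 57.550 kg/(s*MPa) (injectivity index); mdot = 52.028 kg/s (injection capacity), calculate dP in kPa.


dP = mdot * 1000 / II
dP = 52.028 * 1000 / 57.550
dP = 904.05 kPa


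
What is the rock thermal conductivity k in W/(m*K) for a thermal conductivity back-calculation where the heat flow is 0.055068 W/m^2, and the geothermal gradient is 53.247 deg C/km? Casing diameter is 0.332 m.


k = q / (grad / 1000)
k = 0.055068 / (53.247 / 1000)
k = 1.0342 W/(m*K)


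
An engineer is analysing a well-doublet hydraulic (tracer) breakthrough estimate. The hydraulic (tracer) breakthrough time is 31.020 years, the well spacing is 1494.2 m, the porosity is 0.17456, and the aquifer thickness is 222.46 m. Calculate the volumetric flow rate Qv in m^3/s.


Qv = pi*hr*phi*L^2 / (3*t_bt*365.25*86400)
Qv = pi*222.46*0.17456*1494.2^2 / (3*31.020*365.25*86400)
Qv = 0.092746 m^3/s


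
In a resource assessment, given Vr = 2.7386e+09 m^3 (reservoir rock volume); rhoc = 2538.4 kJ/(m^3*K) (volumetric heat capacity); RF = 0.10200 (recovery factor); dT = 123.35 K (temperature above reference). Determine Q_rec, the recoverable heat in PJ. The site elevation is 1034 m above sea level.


Step 1: Q_s = Vr*rhoc*dT/1e12 = 2.7386e+09*2538.4*123.35/1e12 = 857.4875 PJ
Step 2: Q_rec = Q_s * RF = 857.4875 * 0.102 = 87.464 PJ
Q_rec = 87.464 PJ


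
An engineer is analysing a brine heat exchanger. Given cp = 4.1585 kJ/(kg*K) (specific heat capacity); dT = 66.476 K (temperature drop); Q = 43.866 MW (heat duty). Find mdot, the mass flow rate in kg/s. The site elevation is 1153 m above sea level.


mdot = Q * 1000 / (cp * dT)
mdot = 43.866 * 1000 / (4.1585 * 66.476)
mdot = 158.68 kg/s


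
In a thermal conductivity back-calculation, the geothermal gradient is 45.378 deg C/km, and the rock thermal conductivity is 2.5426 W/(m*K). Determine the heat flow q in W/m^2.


q = k * grad / 1000
q = 2.5426 * 45.378 / 1000
q = 0.11538 W/m^2


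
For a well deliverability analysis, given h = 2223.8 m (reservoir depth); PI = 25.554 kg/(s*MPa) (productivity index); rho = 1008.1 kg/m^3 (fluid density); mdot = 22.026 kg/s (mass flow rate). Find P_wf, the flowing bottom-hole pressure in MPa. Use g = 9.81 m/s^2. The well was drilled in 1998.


Step 1: P_i = rho*g*h/1e6 = 1008.1*9.81*2223.8/1e6 = 21.99218 MPa
Step 2: P_wf = P_i - mdot/PI = 21.99218 - 22.026/25.554 = 21.130 MPa
P_wf = 21.130 MPa


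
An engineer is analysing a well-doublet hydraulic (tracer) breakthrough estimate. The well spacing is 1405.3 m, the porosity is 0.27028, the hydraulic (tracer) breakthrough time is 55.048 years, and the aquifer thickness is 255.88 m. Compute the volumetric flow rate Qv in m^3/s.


Qv = pi*hr*phi*L^2 / (3*t_bt*365.25*86400)
Qv = pi*255.88*0.27028*1405.3^2 / (3*55.048*365.25*86400)
Qv = 0.082333 m^3/s


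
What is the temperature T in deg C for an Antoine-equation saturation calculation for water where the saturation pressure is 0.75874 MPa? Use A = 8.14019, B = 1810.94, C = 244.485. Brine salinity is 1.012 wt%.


T = B / (A - log10(P_sat * 760 / 0.101325)) - C
T = 1810.94 / (8.14019 - log10(0.75874 * 760 / 0.101325)) - 244.485
T = 168.50 deg C


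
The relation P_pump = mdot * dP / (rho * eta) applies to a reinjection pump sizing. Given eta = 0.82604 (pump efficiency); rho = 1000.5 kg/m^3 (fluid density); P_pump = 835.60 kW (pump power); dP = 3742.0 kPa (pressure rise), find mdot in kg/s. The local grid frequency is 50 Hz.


mdot = P_pump * rho * eta / dP
mdot = 835.60 * 1000.5 * 0.82604 / 3742.0
mdot = 184.55 kg/s


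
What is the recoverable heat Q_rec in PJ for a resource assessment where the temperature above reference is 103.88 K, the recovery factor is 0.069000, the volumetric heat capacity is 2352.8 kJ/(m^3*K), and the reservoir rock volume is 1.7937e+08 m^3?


Step 1: Q_s = Vr*rhoc*dT/1e12 = 1.7937e+08*2352.8*103.88/1e12 = 43.83962 PJ
Step 2: Q_rec = Q_s * RF = 43.83962 * 0.069 = 3.0249 PJ
Q_rec = 3.0249 PJ


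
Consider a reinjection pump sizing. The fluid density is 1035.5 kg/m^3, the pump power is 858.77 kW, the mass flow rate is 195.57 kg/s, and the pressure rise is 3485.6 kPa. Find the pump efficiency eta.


eta = mdot * dP / (rho * P_pump)
eta = 195.57 * 3485.6 / (1035.5 * 858.77)
eta = 0.76657


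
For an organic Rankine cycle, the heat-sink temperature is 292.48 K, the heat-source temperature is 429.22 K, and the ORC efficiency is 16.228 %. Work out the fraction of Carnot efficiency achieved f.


f = (eta_orc/100) / (1 - Tc/Th)
f = (16.228/100) / (1 - 292.48/429.22)
f = 0.50939


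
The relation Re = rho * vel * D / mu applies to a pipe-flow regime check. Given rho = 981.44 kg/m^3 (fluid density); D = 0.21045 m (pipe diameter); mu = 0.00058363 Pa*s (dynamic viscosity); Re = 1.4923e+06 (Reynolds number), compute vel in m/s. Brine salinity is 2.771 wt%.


vel = Re * mu / (rho * D)
vel = 1.4923e+06 * 0.00058363 / (981.44 * 0.21045)
vel = 4.2168 m/s


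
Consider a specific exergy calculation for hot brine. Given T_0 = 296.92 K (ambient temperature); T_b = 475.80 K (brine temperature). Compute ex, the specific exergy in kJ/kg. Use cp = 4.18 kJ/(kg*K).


ex = cp * ((T_b - T_0) - T_0 * ln(T_b/T_0))
ex = 4.18 * ((475.80 - 296.92) - 296.92 * ln(475.80/296.92))
ex = 162.48 kJ/kg


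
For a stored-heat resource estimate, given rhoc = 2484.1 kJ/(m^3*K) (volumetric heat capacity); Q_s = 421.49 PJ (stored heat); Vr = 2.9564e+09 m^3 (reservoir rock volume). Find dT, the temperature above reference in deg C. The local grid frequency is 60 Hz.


dT = Q_s * 1e12 / (Vr * rhoc)
dT = 421.49 * 1e12 / (2.9564e+09 * 2484.1)
dT = 57.39248 K
Convert (temperature difference, 1 K = 1 deg C): 57.39248 K = 57.39248 deg C
dT = 57.392 deg C


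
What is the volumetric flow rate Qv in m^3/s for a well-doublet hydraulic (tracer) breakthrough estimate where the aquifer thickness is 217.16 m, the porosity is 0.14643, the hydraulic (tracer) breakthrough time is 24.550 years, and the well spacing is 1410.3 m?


Qv = pi*hr*phi*L^2 / (3*t_bt*365.25*86400)
Qv = pi*217.16*0.14643*1410.3^2 / (3*24.550*365.25*86400)
Qv = 0.085488 m^3/s


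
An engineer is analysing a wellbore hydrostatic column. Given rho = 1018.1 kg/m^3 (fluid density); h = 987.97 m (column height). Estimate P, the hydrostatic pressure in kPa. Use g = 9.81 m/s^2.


P = rho * g * h / 1e6
P = 1018.1 * 9.81 * 987.97 / 1e6
P = 9.867411 MPa
Convert: 9.867411 MPa * 1000.0 = 9867.4 kPa
P = 9867.4 kPa


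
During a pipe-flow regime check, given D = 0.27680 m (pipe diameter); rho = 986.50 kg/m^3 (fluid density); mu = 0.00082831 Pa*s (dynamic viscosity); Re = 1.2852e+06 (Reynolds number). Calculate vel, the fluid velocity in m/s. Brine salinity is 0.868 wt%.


vel = Re * mu / (rho * D)
vel = 1.2852e+06 * 0.00082831 / (986.50 * 0.27680)
vel = 3.8985 m/s


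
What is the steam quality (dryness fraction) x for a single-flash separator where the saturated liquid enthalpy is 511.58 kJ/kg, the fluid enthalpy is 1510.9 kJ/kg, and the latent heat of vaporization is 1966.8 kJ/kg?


x = (h - hf) / hfg
x = (1510.9 - 511.58) / 1966.8
x = 0.50809


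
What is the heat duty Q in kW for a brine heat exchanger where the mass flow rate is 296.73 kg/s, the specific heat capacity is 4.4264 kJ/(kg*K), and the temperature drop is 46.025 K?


Q = mdot * cp * dT / 1000
Q = 296.73 * 4.4264 * 46.025 / 1000
Q = 60.45134 MW
Convert: 60.45134 MW * 1000.0 = 60451 kW
Q = 60451 kW
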